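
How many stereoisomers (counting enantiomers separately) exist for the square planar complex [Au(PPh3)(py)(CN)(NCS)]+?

3

The distinct arrangements are (3 in all): (CN/PPh3 trans, NCS/py trans); (CN/py trans, NCS/PPh3 trans); (CN/NCS trans, PPh3/py trans).
Each arrangement has an internal mirror plane or centre of symmetry, so none is chiral.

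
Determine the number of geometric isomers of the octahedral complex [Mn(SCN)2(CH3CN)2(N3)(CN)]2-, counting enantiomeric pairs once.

6

The six octahedral sites form three mutually perpendicular trans pairs.
There are 6 geometric isomers: SCN trans, CH3CN trans; SCN cis, CH3CN trans; SCN trans, CH3CN cis; SCN cis, CH3CN cis (3 arrangements, 2 chiral).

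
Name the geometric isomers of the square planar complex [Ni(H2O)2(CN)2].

In a square planar complex each vertex has one trans partner and two cis neighbours.
There are 2 geometric isomers: H2O cis; H2O trans.

cis and trans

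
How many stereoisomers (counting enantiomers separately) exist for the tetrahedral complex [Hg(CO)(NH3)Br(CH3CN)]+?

All four vertices of a tetrahedron are equivalent and mutually adjacent, so cis/trans isomerism cannot arise.
Only one geometric arrangement is possible; it has no improper symmetry element, so it exists as a pair of enantiomers (2 stereoisomers).

2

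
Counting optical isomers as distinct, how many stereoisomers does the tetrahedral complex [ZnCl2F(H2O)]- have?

All four vertices of a tetrahedron are equivalent and mutually adjacent, so cis/trans isomerism cannot arise.
Only one geometric arrangement is possible.

1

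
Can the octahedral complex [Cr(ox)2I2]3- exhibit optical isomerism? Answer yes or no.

An octahedron has six vertices in three trans pairs; every non-trans pair is cis.
Each ox is bidentate and must span two cis positions.
The distinct arrangements are (2 in all): I trans; I cis (chiral).
One of these lacks any improper symmetry element and so occurs as an enantiomeric pair, giving 2 + 1 = 3 stereoisomers in total.

yes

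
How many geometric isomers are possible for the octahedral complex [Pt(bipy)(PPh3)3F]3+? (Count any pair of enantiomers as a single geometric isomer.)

The six octahedral sites form three mutually perpendicular trans pairs.
Each bipy is bidentate and must span two cis positions.
Systematic placement gives 2 geometric isomers: PPh3 fac; PPh3 mer.

2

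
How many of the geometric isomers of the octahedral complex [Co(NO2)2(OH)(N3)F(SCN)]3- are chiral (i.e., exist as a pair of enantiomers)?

6

The six octahedral sites form three mutually perpendicular trans pairs.
Systematic enumeration (placing each ligand type in turn and discarding arrangements equivalent by rotation or reflection) gives 9 geometric isomers.
Of these, 6 lack any improper symmetry element and so occur as enantiomeric pairs, giving 9 + 6 = 15 stereoisomers in total.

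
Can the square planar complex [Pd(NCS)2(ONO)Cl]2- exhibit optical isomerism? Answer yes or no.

In a square planar complex each vertex has one trans partner and two cis neighbours.
There are 2 geometric isomers: NCS cis; NCS trans.
Each arrangement has an internal mirror plane or centre of symmetry, so none is chiral.

no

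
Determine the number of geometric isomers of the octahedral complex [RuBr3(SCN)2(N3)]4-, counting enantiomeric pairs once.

3

The six octahedral sites form three mutually perpendicular trans pairs.
The distinct arrangements are (3 in all): Br mer, SCN trans; Br mer, SCN cis; Br fac, SCN cis.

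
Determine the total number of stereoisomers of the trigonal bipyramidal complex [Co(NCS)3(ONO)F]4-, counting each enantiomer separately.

A trigonal bipyramid has two axial and three equatorial sites, which are chemically inequivalent.
Working through the distinct placements yields 4 geometric isomers: ONO equatorial, F axial; ONO axial, F axial; ONO equatorial, F equatorial; ONO axial, F equatorial.
Each arrangement has an internal mirror plane or centre of symmetry, so none is chiral.

4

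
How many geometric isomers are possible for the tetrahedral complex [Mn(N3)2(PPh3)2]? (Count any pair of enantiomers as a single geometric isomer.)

1

All four vertices of a tetrahedron are equivalent and mutually adjacent, so cis/trans isomerism cannot arise.
Only one geometric arrangement is possible.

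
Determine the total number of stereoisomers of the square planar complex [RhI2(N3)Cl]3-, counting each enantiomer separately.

In a square planar complex each vertex has one trans partner and two cis neighbours.
Working through the distinct placements yields 2 geometric isomers: I cis; I trans.
Each arrangement has an internal mirror plane or centre of symmetry, so none is chiral.

2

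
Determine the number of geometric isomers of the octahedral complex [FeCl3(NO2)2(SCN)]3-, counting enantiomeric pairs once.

3

An octahedron has six vertices in three trans pairs; every non-trans pair is cis.
Systematic placement gives 3 geometric isomers: Cl mer, NO2 cis; Cl mer, NO2 trans; Cl fac, NO2 cis.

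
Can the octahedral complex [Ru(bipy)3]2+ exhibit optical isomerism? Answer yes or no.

An octahedron has six vertices in three trans pairs; every non-trans pair is cis.
Each bipy is bidentate and must span two cis positions.
Only one geometric arrangement is possible; it has no improper symmetry element, so it exists as a pair of enantiomers (2 stereoisomers).

yes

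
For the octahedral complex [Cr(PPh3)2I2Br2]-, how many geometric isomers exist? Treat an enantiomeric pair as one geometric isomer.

In an octahedral complex each vertex has one trans partner and four cis neighbours.
The distinct arrangements are (5 in all): PPh3 trans, I trans, Br trans; PPh3 cis, I cis, Br trans; PPh3 trans, I cis, Br cis; PPh3 cis, I cis, Br cis (chiral); PPh3 cis, I trans, Br cis.

5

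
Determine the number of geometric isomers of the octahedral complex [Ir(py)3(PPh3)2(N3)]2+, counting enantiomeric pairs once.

Working through the distinct placements yields 3 geometric isomers: py mer, PPh3 cis; py mer, PPh3 trans; py fac, PPh3 cis.

3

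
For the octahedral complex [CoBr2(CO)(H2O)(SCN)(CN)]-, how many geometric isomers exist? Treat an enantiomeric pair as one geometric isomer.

In an octahedral complex each vertex has one trans partner and four cis neighbours.
Exhaustive case analysis gives 9 geometric isomers.

9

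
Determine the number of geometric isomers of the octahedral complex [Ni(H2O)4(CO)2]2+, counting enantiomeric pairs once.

2

An octahedron has six vertices in three trans pairs; every non-trans pair is cis.
Systematic placement gives 2 geometric isomers: CO trans; CO cis.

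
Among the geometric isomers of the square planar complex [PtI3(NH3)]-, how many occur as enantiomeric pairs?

0

In a square planar complex each vertex has one trans partner and two cis neighbours.
Only one geometric arrangement is possible.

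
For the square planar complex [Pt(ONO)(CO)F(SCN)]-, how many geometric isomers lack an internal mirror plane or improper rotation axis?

In a square planar complex each vertex has one trans partner and two cis neighbours.
There are 3 geometric isomers: (CO/ONO trans, F/SCN trans); (CO/SCN trans, F/ONO trans); (CO/F trans, ONO/SCN trans).
Each arrangement has an internal mirror plane or centre of symmetry, so none is chiral.

0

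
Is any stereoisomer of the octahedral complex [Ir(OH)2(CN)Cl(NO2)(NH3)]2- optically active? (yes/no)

Exhaustive case analysis gives 9 geometric isomers.
Of these, 6 lack any improper symmetry element and so occur as enantiomeric pairs, giving 9 + 6 = 15 stereoisomers in total.

yes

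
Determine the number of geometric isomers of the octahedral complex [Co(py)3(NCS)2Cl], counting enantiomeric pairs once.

3

Systematic placement gives 3 geometric isomers: py mer, NCS cis; py mer, NCS trans; py fac, NCS cis.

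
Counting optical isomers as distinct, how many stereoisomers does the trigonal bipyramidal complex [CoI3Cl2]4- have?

Systematic placement gives 3 geometric isomers: Cl both axial; Cl one axial, one equatorial; Cl both equatorial.
Each arrangement has an internal mirror plane or centre of symmetry, so none is chiral.

3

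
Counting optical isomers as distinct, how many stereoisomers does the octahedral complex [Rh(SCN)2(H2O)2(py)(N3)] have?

8

The six octahedral sites form three mutually perpendicular trans pairs.
Systematic placement gives 6 geometric isomers: SCN cis, H2O trans; SCN trans, H2O trans; SCN cis, H2O cis (3 arrangements, 2 chiral); SCN trans, H2O cis.
Of these, 2 lack any improper symmetry element and so occur as enantiomeric pairs, giving 6 + 2 = 8 stereoisomers in total.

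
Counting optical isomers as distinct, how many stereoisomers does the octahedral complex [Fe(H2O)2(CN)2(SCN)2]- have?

An octahedron has six vertices in three trans pairs; every non-trans pair is cis.
Systematic placement gives 5 geometric isomers: H2O trans, CN trans, SCN trans; H2O cis, CN trans, SCN cis; H2O cis, CN cis, SCN trans; H2O cis, CN cis, SCN cis (chiral); H2O trans, CN cis, SCN cis.
One of these lacks any improper symmetry element and so occurs as an enantiomeric pair, giving 5 + 1 = 6 stereoisomers in total.

6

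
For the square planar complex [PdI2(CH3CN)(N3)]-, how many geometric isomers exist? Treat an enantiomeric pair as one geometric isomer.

Working through the distinct placements yields 2 geometric isomers: I cis; I trans.

2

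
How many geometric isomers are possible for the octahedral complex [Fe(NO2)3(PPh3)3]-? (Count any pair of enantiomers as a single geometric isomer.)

2

In an octahedral complex each vertex has one trans partner and four cis neighbours.
Systematic placement gives 2 geometric isomers: NO2 mer; NO2 fac.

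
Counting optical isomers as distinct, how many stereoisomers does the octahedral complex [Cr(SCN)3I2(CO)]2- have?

3

An octahedron has six vertices in three trans pairs; every non-trans pair is cis.
Working through the distinct placements yields 3 geometric isomers: SCN mer, I cis; SCN mer, I trans; SCN fac, I cis.
Each arrangement has an internal mirror plane or centre of symmetry, so none is chiral.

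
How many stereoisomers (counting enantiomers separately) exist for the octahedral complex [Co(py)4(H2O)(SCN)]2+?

2

The six octahedral sites form three mutually perpendicular trans pairs.
There are 2 geometric isomers: H2O and SCN mutually trans; H2O and SCN mutually cis.
Each arrangement has an internal mirror plane or centre of symmetry, so none is chiral.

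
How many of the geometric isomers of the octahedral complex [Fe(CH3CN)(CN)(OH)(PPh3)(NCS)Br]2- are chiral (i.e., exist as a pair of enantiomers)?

15

Systematic enumeration (placing each ligand type in turn and discarding arrangements equivalent by rotation or reflection) gives 15 geometric isomers.
Of these, 15 lack any improper symmetry element and so occur as enantiomeric pairs, giving 15 + 15 = 30 stereoisomers in total.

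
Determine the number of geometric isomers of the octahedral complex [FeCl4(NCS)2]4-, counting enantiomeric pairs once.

In an octahedral complex each vertex has one trans partner and four cis neighbours.
Working through the distinct placements yields 2 geometric isomers: NCS trans; NCS cis.

2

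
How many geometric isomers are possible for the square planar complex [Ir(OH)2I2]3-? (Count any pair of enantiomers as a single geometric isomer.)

2

A square has two trans pairs of vertices; adjacent vertices are cis.
Systematic placement gives 2 geometric isomers: OH cis; OH trans.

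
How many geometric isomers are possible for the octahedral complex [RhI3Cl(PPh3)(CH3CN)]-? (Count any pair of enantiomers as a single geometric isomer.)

4

An octahedron has six vertices in three trans pairs; every non-trans pair is cis.
There are 4 geometric isomers: I mer (3 arrangements); I fac (chiral).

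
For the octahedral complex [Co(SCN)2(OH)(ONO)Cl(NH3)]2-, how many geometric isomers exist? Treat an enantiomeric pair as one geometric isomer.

9

The six octahedral sites form three mutually perpendicular trans pairs.
Placing the ligands in turn and identifying arrangements related by rotation or reflection leaves 9 distinct geometric isomers.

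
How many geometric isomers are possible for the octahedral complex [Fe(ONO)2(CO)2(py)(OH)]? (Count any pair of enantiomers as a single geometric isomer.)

6

An octahedron has six vertices in three trans pairs; every non-trans pair is cis.
There are 6 geometric isomers: ONO cis, CO trans; ONO trans, CO trans; ONO cis, CO cis (3 arrangements, 2 chiral); ONO trans, CO cis.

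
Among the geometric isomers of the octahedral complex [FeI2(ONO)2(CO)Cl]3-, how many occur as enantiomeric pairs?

2

An octahedron has six vertices in three trans pairs; every non-trans pair is cis.
Working through the distinct placements yields 6 geometric isomers: I trans, ONO trans; I cis, ONO cis (3 arrangements, 2 chiral); I cis, ONO trans; I trans, ONO cis.
Of these, 2 lack any improper symmetry element and so occur as enantiomeric pairs, giving 6 + 2 = 8 stereoisomers in total.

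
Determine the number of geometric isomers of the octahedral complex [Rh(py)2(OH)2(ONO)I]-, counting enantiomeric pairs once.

The six octahedral sites form three mutually perpendicular trans pairs.
Working through the distinct placements yields 6 geometric isomers: py trans, OH cis; py cis, OH cis (3 arrangements, 2 chiral); py trans, OH trans; py cis, OH trans.

6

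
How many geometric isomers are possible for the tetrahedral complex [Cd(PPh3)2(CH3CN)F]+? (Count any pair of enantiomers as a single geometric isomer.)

1

All four vertices of a tetrahedron are equivalent and mutually adjacent, so cis/trans isomerism cannot arise.
Only one geometric arrangement is possible.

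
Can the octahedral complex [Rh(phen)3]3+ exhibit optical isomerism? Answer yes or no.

yes

Each phen is bidentate and must span two cis positions.
Only one geometric arrangement is possible; it has no improper symmetry element, so it exists as a pair of enantiomers (2 stereoisomers).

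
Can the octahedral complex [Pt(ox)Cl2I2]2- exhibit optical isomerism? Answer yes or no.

Each ox is bidentate and must span two cis positions.
Working through the distinct placements yields 3 geometric isomers: Cl trans, I cis; Cl cis, I cis (chiral); Cl cis, I trans.
One of these lacks any improper symmetry element and so occurs as an enantiomeric pair, giving 3 + 1 = 4 stereoisomers in total.

yes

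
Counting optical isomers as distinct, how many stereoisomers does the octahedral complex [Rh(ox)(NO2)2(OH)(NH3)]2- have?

6

Each ox is bidentate and must span two cis positions.
There are 4 geometric isomers: NO2 cis (3 arrangements, 2 chiral); NO2 trans.
Of these, 2 lack any improper symmetry element and so occur as enantiomeric pairs, giving 4 + 2 = 6 stereoisomers in total.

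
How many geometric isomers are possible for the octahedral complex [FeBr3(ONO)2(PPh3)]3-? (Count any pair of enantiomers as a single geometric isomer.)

3

An octahedron has six vertices in three trans pairs; every non-trans pair is cis.
The distinct arrangements are (3 in all): Br mer, ONO cis; Br mer, ONO trans; Br fac, ONO cis.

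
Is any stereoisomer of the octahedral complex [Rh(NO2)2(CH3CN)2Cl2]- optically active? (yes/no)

yes

The six octahedral sites form three mutually perpendicular trans pairs.
Systematic placement gives 5 geometric isomers: NO2 trans, CH3CN trans, Cl trans; NO2 cis, CH3CN trans, Cl cis; NO2 trans, CH3CN cis, Cl cis; NO2 cis, CH3CN cis, Cl cis (chiral); NO2 cis, CH3CN cis, Cl trans.
One of these lacks any improper symmetry element and so occurs as an enantiomeric pair, giving 5 + 1 = 6 stereoisomers in total.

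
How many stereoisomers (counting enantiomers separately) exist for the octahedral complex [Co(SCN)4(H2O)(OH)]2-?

The distinct arrangements are (2 in all): H2O and OH mutually trans; H2O and OH mutually cis.
Each arrangement has an internal mirror plane or centre of symmetry, so none is chiral.

2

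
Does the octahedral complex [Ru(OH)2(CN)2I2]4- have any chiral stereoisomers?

yes

There are 5 geometric isomers: OH trans, CN trans, I trans; OH cis, CN trans, I cis; OH trans, CN cis, I cis; OH cis, CN cis, I cis (chiral); OH cis, CN cis, I trans.
One of these lacks any improper symmetry element and so occurs as an enantiomeric pair, giving 5 + 1 = 6 stereoisomers in total.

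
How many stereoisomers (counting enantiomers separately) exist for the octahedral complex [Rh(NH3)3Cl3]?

2

There are 2 geometric isomers: NH3 mer; NH3 fac.
Each arrangement has an internal mirror plane or centre of symmetry, so none is chiral.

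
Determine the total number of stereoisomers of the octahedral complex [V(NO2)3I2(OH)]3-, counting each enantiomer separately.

The six octahedral sites form three mutually perpendicular trans pairs.
Working through the distinct placements yields 3 geometric isomers: NO2 mer, I trans; NO2 fac, I cis; NO2 mer, I cis.
Each arrangement has an internal mirror plane or centre of symmetry, so none is chiral.

3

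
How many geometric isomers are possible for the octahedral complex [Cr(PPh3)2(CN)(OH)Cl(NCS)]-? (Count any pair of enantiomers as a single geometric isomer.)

9

In an octahedral complex each vertex has one trans partner and four cis neighbours.
Placing the ligands in turn and identifying arrangements related by rotation or reflection leaves 9 distinct geometric isomers.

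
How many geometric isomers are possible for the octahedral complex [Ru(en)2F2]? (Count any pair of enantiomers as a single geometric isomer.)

2

An octahedron has six vertices in three trans pairs; every non-trans pair is cis.
Each en is bidentate and must span two cis positions.
Working through the distinct placements yields 2 geometric isomers: F trans; F cis (chiral).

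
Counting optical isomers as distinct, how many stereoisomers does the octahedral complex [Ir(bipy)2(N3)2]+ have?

The six octahedral sites form three mutually perpendicular trans pairs.
Each bipy is bidentate and must span two cis positions.
There are 2 geometric isomers: N3 trans; N3 cis (chiral).
One of these lacks any improper symmetry element and so occurs as an enantiomeric pair, giving 2 + 1 = 3 stereoisomers in total.

3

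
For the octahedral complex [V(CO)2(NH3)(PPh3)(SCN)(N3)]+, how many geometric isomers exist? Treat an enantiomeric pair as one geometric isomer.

9

Exhaustive case analysis gives 9 geometric isomers.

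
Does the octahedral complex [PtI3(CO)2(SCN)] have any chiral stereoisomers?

In an octahedral complex each vertex has one trans partner and four cis neighbours.
Working through the distinct placements yields 3 geometric isomers: I mer, CO trans; I fac, CO cis; I mer, CO cis.
Each arrangement has an internal mirror plane or centre of symmetry, so none is chiral.

no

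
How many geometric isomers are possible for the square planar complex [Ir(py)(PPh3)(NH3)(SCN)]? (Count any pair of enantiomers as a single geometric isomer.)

A square has two trans pairs of vertices; adjacent vertices are cis.
The distinct arrangements are (3 in all): (NH3/SCN trans, PPh3/py trans); (NH3/py trans, PPh3/SCN trans); (NH3/PPh3 trans, SCN/py trans).

3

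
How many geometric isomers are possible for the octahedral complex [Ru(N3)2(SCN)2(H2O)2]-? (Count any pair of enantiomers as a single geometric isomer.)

Systematic placement gives 5 geometric isomers: N3 trans, SCN trans, H2O trans; N3 cis, SCN cis, H2O trans; N3 cis, SCN trans, H2O cis; N3 cis, SCN cis, H2O cis (chiral); N3 trans, SCN cis, H2O cis.

5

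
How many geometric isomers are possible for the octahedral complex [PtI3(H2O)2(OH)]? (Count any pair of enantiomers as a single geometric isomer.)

3

In an octahedral complex each vertex has one trans partner and four cis neighbours.
The distinct arrangements are (3 in all): I mer, H2O trans; I fac, H2O cis; I mer, H2O cis.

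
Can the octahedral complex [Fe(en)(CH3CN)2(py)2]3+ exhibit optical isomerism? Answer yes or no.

yes

The six octahedral sites form three mutually perpendicular trans pairs.
Each en is bidentate and must span two cis positions.
There are 3 geometric isomers: CH3CN trans, py cis; CH3CN cis, py trans; CH3CN cis, py cis (chiral).
One of these lacks any improper symmetry element and so occurs as an enantiomeric pair, giving 3 + 1 = 4 stereoisomers in total.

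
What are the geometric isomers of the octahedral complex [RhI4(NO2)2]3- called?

An octahedron has six vertices in three trans pairs; every non-trans pair is cis.
There are 2 geometric isomers: NO2 trans; NO2 cis.

cis and trans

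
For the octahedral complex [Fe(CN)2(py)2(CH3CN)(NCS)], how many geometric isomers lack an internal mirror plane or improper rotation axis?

The six octahedral sites form three mutually perpendicular trans pairs.
Systematic placement gives 6 geometric isomers: CN cis, py trans; CN cis, py cis (3 arrangements, 2 chiral); CN trans, py trans; CN trans, py cis.
Of these, 2 lack any improper symmetry element and so occur as enantiomeric pairs, giving 6 + 2 = 8 stereoisomers in total.

2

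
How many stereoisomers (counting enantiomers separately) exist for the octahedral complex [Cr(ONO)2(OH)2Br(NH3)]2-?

8

The six octahedral sites form three mutually perpendicular trans pairs.
Working through the distinct placements yields 6 geometric isomers: ONO trans, OH trans; ONO cis, OH cis (3 arrangements, 2 chiral); ONO trans, OH cis; ONO cis, OH trans.
Of these, 2 lack any improper symmetry element and so occur as enantiomeric pairs, giving 6 + 2 = 8 stereoisomers in total.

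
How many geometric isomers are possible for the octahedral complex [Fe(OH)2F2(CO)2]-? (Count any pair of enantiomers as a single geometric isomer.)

5

An octahedron has six vertices in three trans pairs; every non-trans pair is cis.
Systematic placement gives 5 geometric isomers: OH trans, F trans, CO trans; OH cis, F cis, CO trans; OH trans, F cis, CO cis; OH cis, F cis, CO cis (chiral); OH cis, F trans, CO cis.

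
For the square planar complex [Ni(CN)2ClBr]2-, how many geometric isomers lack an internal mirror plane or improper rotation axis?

In a square planar complex each vertex has one trans partner and two cis neighbours.
There are 2 geometric isomers: CN cis; CN trans.
Each arrangement has an internal mirror plane or centre of symmetry, so none is chiral.

0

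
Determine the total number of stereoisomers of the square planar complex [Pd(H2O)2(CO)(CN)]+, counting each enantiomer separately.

A square has two trans pairs of vertices; adjacent vertices are cis.
Working through the distinct placements yields 2 geometric isomers: H2O cis; H2O trans.
Each arrangement has an internal mirror plane or centre of symmetry, so none is chiral.

2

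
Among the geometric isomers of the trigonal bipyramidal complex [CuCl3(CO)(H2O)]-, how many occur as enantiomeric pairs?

0

The distinct arrangements are (4 in all): CO axial, H2O equatorial; CO axial, H2O axial; CO equatorial, H2O equatorial; CO equatorial, H2O axial.
Each arrangement has an internal mirror plane or centre of symmetry, so none is chiral.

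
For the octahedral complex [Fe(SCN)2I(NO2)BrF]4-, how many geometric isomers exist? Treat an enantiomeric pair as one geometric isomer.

9

The six octahedral sites form three mutually perpendicular trans pairs.
Systematic enumeration (placing each ligand type in turn and discarding arrangements equivalent by rotation or reflection) gives 9 geometric isomers.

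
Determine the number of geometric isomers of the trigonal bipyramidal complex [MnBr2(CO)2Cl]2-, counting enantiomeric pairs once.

In a trigonal bipyramid the two axial positions differ from the three equatorial ones.
Placing the ligands in turn and identifying arrangements related by rotation or reflection leaves 5 distinct geometric isomers.

5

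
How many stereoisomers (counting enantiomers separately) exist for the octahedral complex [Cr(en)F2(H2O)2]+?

The six octahedral sites form three mutually perpendicular trans pairs.
Each en is bidentate and must span two cis positions.
There are 3 geometric isomers: F trans, H2O cis; F cis, H2O cis (chiral); F cis, H2O trans.
One of these lacks any improper symmetry element and so occurs as an enantiomeric pair, giving 3 + 1 = 4 stereoisomers in total.

4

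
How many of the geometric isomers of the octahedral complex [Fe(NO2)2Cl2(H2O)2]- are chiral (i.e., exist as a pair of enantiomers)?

In an octahedral complex each vertex has one trans partner and four cis neighbours.
Working through the distinct placements yields 5 geometric isomers: NO2 trans, Cl trans, H2O trans; NO2 cis, Cl trans, H2O cis; NO2 trans, Cl cis, H2O cis; NO2 cis, Cl cis, H2O cis (chiral); NO2 cis, Cl cis, H2O trans.
One of these lacks any improper symmetry element and so occurs as an enantiomeric pair, giving 5 + 1 = 6 stereoisomers in total.

1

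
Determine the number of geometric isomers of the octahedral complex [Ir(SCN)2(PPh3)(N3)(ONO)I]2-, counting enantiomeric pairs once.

9

Placing the ligands in turn and identifying arrangements related by rotation or reflection leaves 9 distinct geometric isomers.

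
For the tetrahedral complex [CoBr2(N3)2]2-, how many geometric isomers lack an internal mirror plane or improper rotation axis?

0

All four vertices of a tetrahedron are equivalent and mutually adjacent, so cis/trans isomerism cannot arise.
Only one geometric arrangement is possible.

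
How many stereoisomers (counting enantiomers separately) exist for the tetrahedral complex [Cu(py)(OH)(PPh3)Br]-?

In a tetrahedral complex all four positions are equivalent and every pair of ligands is adjacent — there is no cis/trans distinction.
Only one geometric arrangement is possible; it has no improper symmetry element, so it exists as a pair of enantiomers (2 stereoisomers).

2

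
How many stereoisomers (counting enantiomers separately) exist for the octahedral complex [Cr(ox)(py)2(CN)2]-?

4

Each ox is bidentate and must span two cis positions.
The distinct arrangements are (3 in all): py cis, CN trans; py trans, CN cis; py cis, CN cis (chiral).
One of these lacks any improper symmetry element and so occurs as an enantiomeric pair, giving 3 + 1 = 4 stereoisomers in total.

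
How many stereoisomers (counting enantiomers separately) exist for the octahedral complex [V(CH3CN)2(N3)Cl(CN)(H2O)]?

In an octahedral complex each vertex has one trans partner and four cis neighbours.
Exhaustive case analysis gives 9 geometric isomers.
Of these, 6 lack any improper symmetry element and so occur as enantiomeric pairs, giving 9 + 6 = 15 stereoisomers in total.

15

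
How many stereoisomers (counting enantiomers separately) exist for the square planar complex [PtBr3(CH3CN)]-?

1

In a square planar complex each vertex has one trans partner and two cis neighbours.
Only one geometric arrangement is possible.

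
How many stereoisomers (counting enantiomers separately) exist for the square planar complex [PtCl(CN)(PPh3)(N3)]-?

3

Working through the distinct placements yields 3 geometric isomers: (CN/N3 trans, Cl/PPh3 trans); (CN/PPh3 trans, Cl/N3 trans); (CN/Cl trans, N3/PPh3 trans).
Each arrangement has an internal mirror plane or centre of symmetry, so none is chiral.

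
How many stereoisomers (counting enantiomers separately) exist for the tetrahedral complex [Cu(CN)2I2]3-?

1

All four vertices of a tetrahedron are equivalent and mutually adjacent, so cis/trans isomerism cannot arise.
Only one geometric arrangement is possible.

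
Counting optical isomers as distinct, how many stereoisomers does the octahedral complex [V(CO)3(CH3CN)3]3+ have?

2

In an octahedral complex each vertex has one trans partner and four cis neighbours.
Systematic placement gives 2 geometric isomers: CO mer; CO fac.
Each arrangement has an internal mirror plane or centre of symmetry, so none is chiral.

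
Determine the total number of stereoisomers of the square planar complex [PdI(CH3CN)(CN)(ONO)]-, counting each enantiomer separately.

Working through the distinct placements yields 3 geometric isomers: (CH3CN/I trans, CN/ONO trans); (CH3CN/ONO trans, CN/I trans); (CH3CN/CN trans, I/ONO trans).
Each arrangement has an internal mirror plane or centre of symmetry, so none is chiral.

3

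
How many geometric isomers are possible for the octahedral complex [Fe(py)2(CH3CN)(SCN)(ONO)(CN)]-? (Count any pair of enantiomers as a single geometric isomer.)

The six octahedral sites form three mutually perpendicular trans pairs.
Exhaustive case analysis gives 9 geometric isomers.

9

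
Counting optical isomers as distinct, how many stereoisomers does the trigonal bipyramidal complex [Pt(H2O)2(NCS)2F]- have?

A trigonal bipyramid has two axial and three equatorial sites, which are chemically inequivalent.
Systematic enumeration (placing each ligand type in turn and discarding arrangements equivalent by rotation or reflection) gives 5 geometric isomers.
One of these lacks any improper symmetry element and so occurs as an enantiomeric pair, giving 5 + 1 = 6 stereoisomers in total.

6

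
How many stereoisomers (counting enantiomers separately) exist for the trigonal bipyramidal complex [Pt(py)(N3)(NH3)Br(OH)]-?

A trigonal bipyramid has two axial and three equatorial sites, which are chemically inequivalent.
Systematic enumeration (placing each ligand type in turn and discarding arrangements equivalent by rotation or reflection) gives 10 geometric isomers.
Of these, 10 lack any improper symmetry element and so occur as enantiomeric pairs, giving 10 + 10 = 20 stereoisomers in total.

20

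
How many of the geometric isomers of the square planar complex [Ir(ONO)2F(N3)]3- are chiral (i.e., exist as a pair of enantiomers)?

A square has two trans pairs of vertices; adjacent vertices are cis.
Working through the distinct placements yields 2 geometric isomers: ONO cis; ONO trans.
Each arrangement has an internal mirror plane or centre of symmetry, so none is chiral.

0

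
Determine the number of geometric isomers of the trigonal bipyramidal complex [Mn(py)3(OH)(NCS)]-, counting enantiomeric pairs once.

In a trigonal bipyramid the two axial positions differ from the three equatorial ones.
The distinct arrangements are (4 in all): OH axial, NCS axial; OH equatorial, NCS axial; OH axial, NCS equatorial; OH equatorial, NCS equatorial.

4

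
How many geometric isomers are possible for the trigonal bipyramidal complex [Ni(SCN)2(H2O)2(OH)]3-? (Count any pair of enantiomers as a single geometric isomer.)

In a trigonal bipyramid the two axial positions differ from the three equatorial ones.
Systematic enumeration (placing each ligand type in turn and discarding arrangements equivalent by rotation or reflection) gives 5 geometric isomers.

5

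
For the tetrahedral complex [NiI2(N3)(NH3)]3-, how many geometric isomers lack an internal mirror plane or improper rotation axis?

All four vertices of a tetrahedron are equivalent and mutually adjacent, so cis/trans isomerism cannot arise.
Only one geometric arrangement is possible.

0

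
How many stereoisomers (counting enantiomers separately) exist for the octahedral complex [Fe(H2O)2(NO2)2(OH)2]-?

6

An octahedron has six vertices in three trans pairs; every non-trans pair is cis.
The distinct arrangements are (5 in all): H2O trans, NO2 trans, OH trans; H2O trans, NO2 cis, OH cis; H2O cis, NO2 cis, OH trans; H2O cis, NO2 cis, OH cis (chiral); H2O cis, NO2 trans, OH cis.
One of these lacks any improper symmetry element and so occurs as an enantiomeric pair, giving 5 + 1 = 6 stereoisomers in total.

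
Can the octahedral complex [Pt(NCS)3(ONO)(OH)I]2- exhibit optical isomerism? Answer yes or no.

Systematic placement gives 4 geometric isomers: NCS mer (3 arrangements); NCS fac (chiral).
One of these lacks any improper symmetry element and so occurs as an enantiomeric pair, giving 4 + 1 = 5 stereoisomers in total.

yes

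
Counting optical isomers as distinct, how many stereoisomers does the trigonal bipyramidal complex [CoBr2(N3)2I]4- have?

6

In a trigonal bipyramid the two axial positions differ from the three equatorial ones.
Placing the ligands in turn and identifying arrangements related by rotation or reflection leaves 5 distinct geometric isomers.
One of these lacks any improper symmetry element and so occurs as an enantiomeric pair, giving 5 + 1 = 6 stereoisomers in total.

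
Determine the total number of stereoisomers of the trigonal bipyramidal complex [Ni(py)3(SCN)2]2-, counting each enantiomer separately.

A trigonal bipyramid has two axial and three equatorial sites, which are chemically inequivalent.
The distinct arrangements are (3 in all): SCN both axial; SCN one axial, one equatorial; SCN both equatorial.
Each arrangement has an internal mirror plane or centre of symmetry, so none is chiral.

3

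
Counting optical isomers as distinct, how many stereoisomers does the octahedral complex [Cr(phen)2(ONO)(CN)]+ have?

3

An octahedron has six vertices in three trans pairs; every non-trans pair is cis.
Each phen is bidentate and must span two cis positions.
Systematic placement gives 2 geometric isomers: ONO and CN mutually trans; ONO and CN mutually cis (chiral).
One of these lacks any improper symmetry element and so occurs as an enantiomeric pair, giving 2 + 1 = 3 stereoisomers in total.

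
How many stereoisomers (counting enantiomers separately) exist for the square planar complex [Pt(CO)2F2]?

In a square planar complex each vertex has one trans partner and two cis neighbours.
Working through the distinct placements yields 2 geometric isomers: CO cis; CO trans.
Each arrangement has an internal mirror plane or centre of symmetry, so none is chiral.

2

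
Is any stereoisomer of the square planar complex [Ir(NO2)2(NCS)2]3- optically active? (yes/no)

In a square planar complex each vertex has one trans partner and two cis neighbours.
There are 2 geometric isomers: NO2 cis; NO2 trans.
Each arrangement has an internal mirror plane or centre of symmetry, so none is chiral.

no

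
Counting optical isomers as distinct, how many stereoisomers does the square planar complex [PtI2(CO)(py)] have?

2

A square has two trans pairs of vertices; adjacent vertices are cis.
Systematic placement gives 2 geometric isomers: I cis; I trans.
Each arrangement has an internal mirror plane or centre of symmetry, so none is chiral.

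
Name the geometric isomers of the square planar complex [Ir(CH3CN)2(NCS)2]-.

A square has two trans pairs of vertices; adjacent vertices are cis.
Working through the distinct placements yields 2 geometric isomers: CH3CN cis; CH3CN trans.

cis and trans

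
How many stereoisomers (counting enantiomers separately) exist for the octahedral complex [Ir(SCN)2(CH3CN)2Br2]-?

The six octahedral sites form three mutually perpendicular trans pairs.
Systematic placement gives 5 geometric isomers: SCN trans, CH3CN trans, Br trans; SCN cis, CH3CN cis, Br trans; SCN trans, CH3CN cis, Br cis; SCN cis, CH3CN cis, Br cis (chiral); SCN cis, CH3CN trans, Br cis.
One of these lacks any improper symmetry element and so occurs as an enantiomeric pair, giving 5 + 1 = 6 stereoisomers in total.

6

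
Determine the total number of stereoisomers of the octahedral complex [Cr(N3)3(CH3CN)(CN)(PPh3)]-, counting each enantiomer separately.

Working through the distinct placements yields 4 geometric isomers: N3 mer (3 arrangements); N3 fac (chiral).
One of these lacks any improper symmetry element and so occurs as an enantiomeric pair, giving 4 + 1 = 5 stereoisomers in total.

5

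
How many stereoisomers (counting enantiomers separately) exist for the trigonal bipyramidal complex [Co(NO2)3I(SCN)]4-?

A trigonal bipyramid has two axial and three equatorial sites, which are chemically inequivalent.
Working through the distinct placements yields 4 geometric isomers: I axial, SCN equatorial; I axial, SCN axial; I equatorial, SCN equatorial; I equatorial, SCN axial.
Each arrangement has an internal mirror plane or centre of symmetry, so none is chiral.

4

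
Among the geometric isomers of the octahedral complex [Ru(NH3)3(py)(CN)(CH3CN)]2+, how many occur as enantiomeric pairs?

1

An octahedron has six vertices in three trans pairs; every non-trans pair is cis.
Systematic placement gives 4 geometric isomers: NH3 mer (3 arrangements); NH3 fac (chiral).
One of these lacks any improper symmetry element and so occurs as an enantiomeric pair, giving 4 + 1 = 5 stereoisomers in total.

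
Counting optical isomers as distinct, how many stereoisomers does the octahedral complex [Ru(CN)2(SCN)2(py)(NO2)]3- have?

8

The six octahedral sites form three mutually perpendicular trans pairs.
Systematic placement gives 6 geometric isomers: CN trans, SCN cis; CN trans, SCN trans; CN cis, SCN cis (3 arrangements, 2 chiral); CN cis, SCN trans.
Of these, 2 lack any improper symmetry element and so occur as enantiomeric pairs, giving 6 + 2 = 8 stereoisomers in total.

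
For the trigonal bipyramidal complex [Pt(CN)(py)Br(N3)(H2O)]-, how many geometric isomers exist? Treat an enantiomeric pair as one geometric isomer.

10

Placing the ligands in turn and identifying arrangements related by rotation or reflection leaves 10 distinct geometric isomers.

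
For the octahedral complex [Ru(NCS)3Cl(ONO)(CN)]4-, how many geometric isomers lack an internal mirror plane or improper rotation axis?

1

An octahedron has six vertices in three trans pairs; every non-trans pair is cis.
There are 4 geometric isomers: NCS mer (3 arrangements); NCS fac (chiral).
One of these lacks any improper symmetry element and so occurs as an enantiomeric pair, giving 4 + 1 = 5 stereoisomers in total.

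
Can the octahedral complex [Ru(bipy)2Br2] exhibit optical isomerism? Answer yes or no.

An octahedron has six vertices in three trans pairs; every non-trans pair is cis.
Each bipy is bidentate and must span two cis positions.
There are 2 geometric isomers: Br trans; Br cis (chiral).
One of these lacks any improper symmetry element and so occurs as an enantiomeric pair, giving 2 + 1 = 3 stereoisomers in total.

yes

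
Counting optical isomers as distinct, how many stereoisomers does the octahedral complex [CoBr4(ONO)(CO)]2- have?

Systematic placement gives 2 geometric isomers: ONO and CO mutually trans; ONO and CO mutually cis.
Each arrangement has an internal mirror plane or centre of symmetry, so none is chiral.

2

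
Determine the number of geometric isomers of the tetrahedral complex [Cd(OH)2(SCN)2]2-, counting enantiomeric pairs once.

All four vertices of a tetrahedron are equivalent and mutually adjacent, so cis/trans isomerism cannot arise.
Only one geometric arrangement is possible.

1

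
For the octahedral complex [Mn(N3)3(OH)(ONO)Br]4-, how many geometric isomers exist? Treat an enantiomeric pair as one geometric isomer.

In an octahedral complex each vertex has one trans partner and four cis neighbours.
Working through the distinct placements yields 4 geometric isomers: N3 mer (3 arrangements); N3 fac (chiral).

4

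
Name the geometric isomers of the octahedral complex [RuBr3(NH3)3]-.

The six octahedral sites form three mutually perpendicular trans pairs.
Systematic placement gives 2 geometric isomers: Br mer; Br fac.

fac and mer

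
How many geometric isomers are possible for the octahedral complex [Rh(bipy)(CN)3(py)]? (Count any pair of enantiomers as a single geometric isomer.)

In an octahedral complex each vertex has one trans partner and four cis neighbours.
Each bipy is bidentate and must span two cis positions.
The distinct arrangements are (2 in all): CN mer; CN fac.

2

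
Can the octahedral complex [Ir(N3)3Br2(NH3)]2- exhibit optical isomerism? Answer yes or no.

no

Working through the distinct placements yields 3 geometric isomers: N3 mer, Br trans; N3 fac, Br cis; N3 mer, Br cis.
Each arrangement has an internal mirror plane or centre of symmetry, so none is chiral.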